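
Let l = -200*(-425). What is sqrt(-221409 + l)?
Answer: I*sqrt(136409) ≈ 369.34*I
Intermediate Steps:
l = 85000
sqrt(-221409 + l) = sqrt(-221409 + 85000) = sqrt(-136409) = I*sqrt(136409)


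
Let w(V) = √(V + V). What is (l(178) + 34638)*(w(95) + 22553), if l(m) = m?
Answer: 785205248 + 34816*√190 ≈ 7.8569e+8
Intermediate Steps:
w(V) = √2*√V (w(V) = √(2*V) = √2*√V)
(l(178) + 34638)*(w(95) + 22553) = (178 + 34638)*(√2*√95 + 22553) = 34816*(√190 + 22553) = 34816*(22553 + √190) = 785205248 + 34816*√190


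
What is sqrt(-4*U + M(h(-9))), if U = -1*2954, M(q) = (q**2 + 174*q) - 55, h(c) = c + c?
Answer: sqrt(8953) ≈ 94.620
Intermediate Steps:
h(c) = 2*c
M(q) = -55 + q**2 + 174*q
U = -2954
sqrt(-4*U + M(h(-9))) = sqrt(-4*(-2954) + (-55 + (2*(-9))**2 + 174*(2*(-9)))) = sqrt(11816 + (-55 + (-18)**2 + 174*(-18))) = sqrt(11816 + (-55 + 324 - 3132)) = sqrt(11816 - 2863) = sqrt(8953)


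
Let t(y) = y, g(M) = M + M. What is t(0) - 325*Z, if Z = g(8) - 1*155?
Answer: 45175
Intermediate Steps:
g(M) = 2*M
Z = -139 (Z = 2*8 - 1*155 = 16 - 155 = -139)
t(0) - 325*Z = 0 - 325*(-139) = 0 + 45175 = 45175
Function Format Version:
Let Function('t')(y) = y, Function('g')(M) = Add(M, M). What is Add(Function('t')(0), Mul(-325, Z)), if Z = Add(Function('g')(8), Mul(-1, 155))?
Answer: 45175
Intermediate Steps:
Function('g')(M) = Mul(2, M)
Z = -139 (Z = Add(Mul(2, 8), Mul(-1, 155)) = Add(16, -155) = -139)
Add(Function('t')(0), Mul(-325, Z)) = Add(0, Mul(-325, -139)) = Add(0, 45175) = 45175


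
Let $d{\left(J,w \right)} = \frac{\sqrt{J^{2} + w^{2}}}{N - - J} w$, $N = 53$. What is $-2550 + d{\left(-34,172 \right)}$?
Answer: $-2550 + \frac{344 \sqrt{7685}}{19} \approx -962.82$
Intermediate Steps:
$d{\left(J,w \right)} = \frac{w \sqrt{J^{2} + w^{2}}}{53 + J}$ ($d{\left(J,w \right)} = \frac{\sqrt{J^{2} + w^{2}}}{53 - - J} w = \frac{\sqrt{J^{2} + w^{2}}}{53 + J} w = \frac{w \sqrt{J^{2} + w^{2}}}{53 + J}$)
$-2550 + d{\left(-34,172 \right)} = -2550 + \frac{172 \sqrt{\left(-34\right)^{2} + 172^{2}}}{53 - 34} = -2550 + \frac{172 \sqrt{1156 + 29584}}{19} = -2550 + 172 \cdot \frac{1}{19} \sqrt{30740} = -2550 + 172 \cdot \frac{1}{19} \cdot 2 \sqrt{7685} = -2550 + \frac{344 \sqrt{7685}}{19}$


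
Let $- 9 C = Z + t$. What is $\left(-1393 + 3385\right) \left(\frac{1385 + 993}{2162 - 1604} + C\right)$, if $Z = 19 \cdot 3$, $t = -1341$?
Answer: $\frac{27219352}{93} \approx 2.9268 \cdot 10^{5}$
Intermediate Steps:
$Z = 57$
$C = \frac{428}{3}$ ($C = - \frac{57 - 1341}{9} = \left(- \frac{1}{9}\right) \left(-1284\right) = \frac{428}{3} \approx 142.67$)
$\left(-1393 + 3385\right) \left(\frac{1385 + 993}{2162 - 1604} + C\right) = \left(-1393 + 3385\right) \left(\frac{1385 + 993}{2162 - 1604} + \frac{428}{3}\right) = 1992 \left(\frac{2378}{558} + \frac{428}{3}\right) = 1992 \left(2378 \cdot \frac{1}{558} + \frac{428}{3}\right) = 1992 \left(\frac{1189}{279} + \frac{428}{3}\right) = 1992 \cdot \frac{40993}{279} = \frac{27219352}{93}$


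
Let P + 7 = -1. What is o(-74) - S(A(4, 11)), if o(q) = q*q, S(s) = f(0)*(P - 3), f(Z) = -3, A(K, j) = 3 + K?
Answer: 5443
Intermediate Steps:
P = -8 (P = -7 - 1 = -8)
S(s) = 33 (S(s) = -3*(-8 - 3) = -3*(-11) = 33)
o(q) = q²
o(-74) - S(A(4, 11)) = (-74)² - 1*33 = 5476 - 33 = 5443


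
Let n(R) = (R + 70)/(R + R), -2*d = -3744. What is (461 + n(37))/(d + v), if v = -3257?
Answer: -34221/102490 ≈ -0.33390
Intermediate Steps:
d = 1872 (d = -1/2*(-3744) = 1872)
n(R) = (70 + R)/(2*R) (n(R) = (70 + R)/((2*R)) = (70 + R)*(1/(2*R)) = (70 + R)/(2*R))
(461 + n(37))/(d + v) = (461 + (1/2)*(70 + 37)/37)/(1872 - 3257) = (461 + (1/2)*(1/37)*107)/(-1385) = (461 + 107/74)*(-1/1385) = (34221/74)*(-1/1385) = -34221/102490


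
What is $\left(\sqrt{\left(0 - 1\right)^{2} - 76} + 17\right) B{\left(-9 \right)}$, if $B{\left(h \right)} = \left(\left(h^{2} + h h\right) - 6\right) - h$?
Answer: $2805 + 825 i \sqrt{3} \approx 2805.0 + 1428.9 i$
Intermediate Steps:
$B{\left(h \right)} = -6 - h + 2 h^{2}$ ($B{\left(h \right)} = \left(\left(h^{2} + h^{2}\right) - 6\right) - h = \left(2 h^{2} - 6\right) - h = \left(-6 + 2 h^{2}\right) - h = -6 - h + 2 h^{2}$)
$\left(\sqrt{\left(0 - 1\right)^{2} - 76} + 17\right) B{\left(-9 \right)} = \left(\sqrt{\left(0 - 1\right)^{2} - 76} + 17\right) \left(-6 - -9 + 2 \left(-9\right)^{2}\right) = \left(\sqrt{\left(-1\right)^{2} - 76} + 17\right) \left(-6 + 9 + 2 \cdot 81\right) = \left(\sqrt{1 - 76} + 17\right) \left(-6 + 9 + 162\right) = \left(\sqrt{-75} + 17\right) 165 = \left(5 i \sqrt{3} + 17\right) 165 = \left(17 + 5 i \sqrt{3}\right) 165 = 2805 + 825 i \sqrt{3}$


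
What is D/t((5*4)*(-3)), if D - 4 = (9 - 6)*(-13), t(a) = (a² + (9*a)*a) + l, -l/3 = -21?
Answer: -35/36063 ≈ -0.00097052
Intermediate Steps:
l = 63 (l = -3*(-21) = 63)
t(a) = 63 + 10*a² (t(a) = (a² + (9*a)*a) + 63 = (a² + 9*a²) + 63 = 10*a² + 63 = 63 + 10*a²)
D = -35 (D = 4 + (9 - 6)*(-13) = 4 + 3*(-13) = 4 - 39 = -35)
D/t((5*4)*(-3)) = -35/(63 + 10*((5*4)*(-3))²) = -35/(63 + 10*(20*(-3))²) = -35/(63 + 10*(-60)²) = -35/(63 + 10*3600) = -35/(63 + 36000) = -35/36063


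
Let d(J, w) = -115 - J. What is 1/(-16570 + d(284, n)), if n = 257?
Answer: -1/16969 ≈ -5.8931e-5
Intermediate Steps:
1/(-16570 + d(284, n)) = 1/(-16570 + (-115 - 1*284)) = 1/(-16570 + (-115 - 284)) = 1/(-16570 - 399) = 1/(-16969) = -1/16969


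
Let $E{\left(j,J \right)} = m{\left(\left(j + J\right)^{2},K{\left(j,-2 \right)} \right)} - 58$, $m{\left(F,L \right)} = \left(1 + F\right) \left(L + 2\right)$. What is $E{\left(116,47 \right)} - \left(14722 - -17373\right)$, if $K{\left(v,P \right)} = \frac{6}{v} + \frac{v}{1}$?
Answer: $\frac{90029958}{29} \approx 3.1045 \cdot 10^{6}$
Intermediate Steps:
$K{\left(v,P \right)} = v + \frac{6}{v}$ ($K{\left(v,P \right)} = \frac{6}{v} + v 1 = \frac{6}{v} + v = v + \frac{6}{v}$)
$m{\left(F,L \right)} = \left(1 + F\right) \left(2 + L\right)$
$E{\left(j,J \right)} = -56 + j + 2 \left(J + j\right)^{2} + \frac{6}{j} + \left(J + j\right)^{2} \left(j + \frac{6}{j}\right)$ ($E{\left(j,J \right)} = \left(2 + \left(j + \frac{6}{j}\right) + 2 \left(j + J\right)^{2} + \left(j + J\right)^{2} \left(j + \frac{6}{j}\right)\right) - 58 = \left(2 + \left(j + \frac{6}{j}\right) + 2 \left(J + j\right)^{2} + \left(J + j\right)^{2} \left(j + \frac{6}{j}\right)\right) - 58 = \left(2 + j + 2 \left(J + j\right)^{2} + \frac{6}{j} + \left(J + j\right)^{2} \left(j + \frac{6}{j}\right)\right) - 58 = -56 + j + 2 \left(J + j\right)^{2} + \frac{6}{j} + \left(J + j\right)^{2} \left(j + \frac{6}{j}\right)$)
$E{\left(116,47 \right)} - \left(14722 - -17373\right) = \frac{6 + 116 \left(-56 + 116 + 2 \left(47 + 116\right)^{2}\right) + \left(47 + 116\right)^{2} \left(6 + 116^{2}\right)}{116} - \left(14722 - -17373\right) = \frac{6 + 116 \left(-56 + 116 + 2 \cdot 163^{2}\right) + 163^{2} \left(6 + 13456\right)}{116} - \left(14722 + 17373\right) = \frac{6 + 116 \left(-56 + 116 + 2 \cdot 26569\right) + 26569 \cdot 13462}{116} - 32095 = \frac{6 + 116 \left(-56 + 116 + 53138\right) + 357671878}{116} - 32095 = \frac{6 + 116 \cdot 53198 + 357671878}{116} - 32095 = \frac{6 + 6170968 + 357671878}{116} - 32095 = \frac{1}{116} \cdot 363842852 - 32095 = \frac{90960713}{29} - 32095 = \frac{90029958}{29}$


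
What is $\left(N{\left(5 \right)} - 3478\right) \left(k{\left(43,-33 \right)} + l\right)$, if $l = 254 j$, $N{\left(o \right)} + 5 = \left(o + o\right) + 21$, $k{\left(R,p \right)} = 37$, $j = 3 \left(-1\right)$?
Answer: $2502700$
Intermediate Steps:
$j = -3$
$N{\left(o \right)} = 16 + 2 o$ ($N{\left(o \right)} = -5 + \left(\left(o + o\right) + 21\right) = -5 + \left(2 o + 21\right) = -5 + \left(21 + 2 o\right) = 16 + 2 o$)
$l = -762$ ($l = 254 \left(-3\right) = -762$)
$\left(N{\left(5 \right)} - 3478\right) \left(k{\left(43,-33 \right)} + l\right) = \left(\left(16 + 2 \cdot 5\right) - 3478\right) \left(37 - 762\right) = \left(\left(16 + 10\right) - 3478\right) \left(-725\right) = \left(26 - 3478\right) \left(-725\right) = \left(-3452\right) \left(-725\right) = 2502700$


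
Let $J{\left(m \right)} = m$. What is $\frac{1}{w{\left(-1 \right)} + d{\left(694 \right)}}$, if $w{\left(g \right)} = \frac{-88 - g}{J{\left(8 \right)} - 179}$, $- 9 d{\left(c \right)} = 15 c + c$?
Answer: $- \frac{171}{210889} \approx -0.00081085$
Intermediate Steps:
$d{\left(c \right)} = - \frac{16 c}{9}$ ($d{\left(c \right)} = - \frac{15 c + c}{9} = - \frac{16 c}{9}$)
$w{\left(g \right)} = \frac{88}{171} + \frac{g}{171}$ ($w{\left(g \right)} = \frac{-88 - g}{8 - 179} = \frac{-88 - g}{-171} = \left(-88 - g\right) \left(- \frac{1}{171}\right) = \frac{88}{171} + \frac{g}{171}$)
$\frac{1}{w{\left(-1 \right)} + d{\left(694 \right)}} = \frac{1}{\left(\frac{88}{171} + \frac{1}{171} \left(-1\right)\right) - \frac{11104}{9}} = \frac{1}{\left(\frac{88}{171} - \frac{1}{171}\right) - \frac{11104}{9}} = \frac{1}{\frac{29}{57} - \frac{11104}{9}} = \frac{1}{- \frac{210889}{171}} = - \frac{171}{210889}$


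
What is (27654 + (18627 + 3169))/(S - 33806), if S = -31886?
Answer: -24725/32846 ≈ -0.75276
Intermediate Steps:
(27654 + (18627 + 3169))/(S - 33806) = (27654 + (18627 + 3169))/(-31886 - 33806) = (27654 + 21796)/(-65692) = 49450*(-1/65692) = -24725/32846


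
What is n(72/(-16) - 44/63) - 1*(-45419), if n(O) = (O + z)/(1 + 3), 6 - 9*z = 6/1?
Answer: 22890521/504 ≈ 45418.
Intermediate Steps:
z = 0 (z = 2/3 - 2/(3*1) = 2/3 - 2/3 = 0)
n(O) = O/4 (n(O) = (O + 0)/(1 + 3) = O/4)
n(72/(-16) - 44/63) - 1*(-45419) = (72/(-16) - 44/63)/4 - 1*(-45419) = (72*(-1/16) - 44*1/63)/4 + 45419 = (-9/2 - 44/63)/4 + 45419 = (1/4)*(-655/126) + 45419 = -655/504 + 45419 = 22890521/504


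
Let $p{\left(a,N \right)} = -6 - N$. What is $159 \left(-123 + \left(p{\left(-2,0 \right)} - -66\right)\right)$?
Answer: $-10017$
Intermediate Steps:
$159 \left(-123 + \left(p{\left(-2,0 \right)} - -66\right)\right) = 159 \left(-123 - -60\right) = 159 \left(-123 + \left(\left(-6 + 0\right) + 66\right)\right) = 159 \left(-123 + \left(-6 + 66\right)\right) = 159 \left(-123 + 60\right) = 159 \left(-63\right) = -10017$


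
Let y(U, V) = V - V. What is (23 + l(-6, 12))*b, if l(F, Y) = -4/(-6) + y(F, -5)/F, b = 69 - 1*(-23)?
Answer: 6532/3 ≈ 2177.3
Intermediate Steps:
y(U, V) = 0
b = 92 (b = 69 + 23 = 92)
l(F, Y) = ⅔ (l(F, Y) = -4/(-6) + 0/F = -4*(-⅙) + 0 = ⅔ + 0 = ⅔)
(23 + l(-6, 12))*b = (23 + ⅔)*92 = (71/3)*92 = 6532/3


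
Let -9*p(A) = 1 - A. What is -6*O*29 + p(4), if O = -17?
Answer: 8875/3 ≈ 2958.3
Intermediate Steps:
p(A) = -⅑ + A/9 (p(A) = -(1 - A)/9 = -⅑ + A/9)
-6*O*29 + p(4) = -6*(-17)*29 + (-⅑ + (⅑)*4) = 102*29 + (-⅑ + 4/9) = 2958 + ⅓ = 8875/3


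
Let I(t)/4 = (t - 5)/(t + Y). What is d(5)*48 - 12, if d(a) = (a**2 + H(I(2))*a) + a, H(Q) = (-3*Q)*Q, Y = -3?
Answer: -102252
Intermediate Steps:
I(t) = 4*(-5 + t)/(-3 + t) (I(t) = 4*((t - 5)/(t - 3)) = 4*((-5 + t)/(-3 + t)) = 4*(-5 + t)/(-3 + t))
H(Q) = -3*Q**2
d(a) = a**2 - 431*a (d(a) = (a**2 + (-3*16*(-5 + 2)**2/(-3 + 2)**2)*a) + a = (a**2 + (-3*(4*(-3)/(-1))**2)*a) + a = (a**2 + (-3*(4*(-1)*(-3))**2)*a) + a = (a**2 + (-3*12**2)*a) + a = (a**2 + (-3*144)*a) + a = (a**2 - 432*a) + a = a**2 - 431*a)
d(5)*48 - 12 = (5*(-431 + 5))*48 - 12 = (5*(-426))*48 - 12 = -2130*48 - 12 = -102240 - 12 = -102252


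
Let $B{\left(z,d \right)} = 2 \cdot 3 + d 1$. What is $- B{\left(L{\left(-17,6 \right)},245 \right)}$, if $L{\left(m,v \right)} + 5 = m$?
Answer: $-251$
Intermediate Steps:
$L{\left(m,v \right)} = -5 + m$
$B{\left(z,d \right)} = 6 + d$
$- B{\left(L{\left(-17,6 \right)},245 \right)} = - (6 + 245) = \left(-1\right) 251 = -251$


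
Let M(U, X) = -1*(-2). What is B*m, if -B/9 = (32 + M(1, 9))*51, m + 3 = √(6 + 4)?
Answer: 46818 - 15606*√10 ≈ -2532.5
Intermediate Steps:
M(U, X) = 2
m = -3 + √10 (m = -3 + √(6 + 4) = -3 + √10 ≈ 0.16228)
B = -15606 (B = -9*(32 + 2)*51 = -306*51 = -9*1734 = -15606)
B*m = -15606*(-3 + √10) = 46818 - 15606*√10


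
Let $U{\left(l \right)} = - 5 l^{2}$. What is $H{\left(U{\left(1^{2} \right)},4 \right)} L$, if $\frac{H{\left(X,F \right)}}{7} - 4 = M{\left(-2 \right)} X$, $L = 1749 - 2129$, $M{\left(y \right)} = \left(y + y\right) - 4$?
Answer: $-117040$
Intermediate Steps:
$M{\left(y \right)} = -4 + 2 y$ ($M{\left(y \right)} = 2 y - 4 = -4 + 2 y$)
$L = -380$ ($L = 1749 - 2129 = -380$)
$H{\left(X,F \right)} = 28 - 56 X$ ($H{\left(X,F \right)} = 28 + 7 \left(-4 + 2 \left(-2\right)\right) X = 28 + 7 \left(-4 - 4\right) X = 28 + 7 \left(- 8 X\right) = 28 - 56 X$)
$H{\left(U{\left(1^{2} \right)},4 \right)} L = \left(28 - 56 \left(- 5 \left(1^{2}\right)^{2}\right)\right) \left(-380\right) = \left(28 - 56 \left(- 5 \cdot 1^{2}\right)\right) \left(-380\right) = \left(28 - 56 \left(\left(-5\right) 1\right)\right) \left(-380\right) = \left(28 - -280\right) \left(-380\right) = \left(28 + 280\right) \left(-380\right) = 308 \left(-380\right) = -117040$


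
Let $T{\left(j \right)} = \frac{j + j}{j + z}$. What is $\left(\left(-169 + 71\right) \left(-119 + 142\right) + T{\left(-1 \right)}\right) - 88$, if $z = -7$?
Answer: $- \frac{9367}{4} \approx -2341.8$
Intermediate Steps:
$T{\left(j \right)} = \frac{2 j}{-7 + j}$ ($T{\left(j \right)} = \frac{j + j}{j - 7} = \frac{2 j}{-7 + j}$)
$\left(\left(-169 + 71\right) \left(-119 + 142\right) + T{\left(-1 \right)}\right) - 88 = \left(\left(-169 + 71\right) \left(-119 + 142\right) + 2 \left(-1\right) \frac{1}{-7 - 1}\right) - 88 = \left(\left(-98\right) 23 + 2 \left(-1\right) \frac{1}{-8}\right) - 88 = \left(-2254 + 2 \left(-1\right) \left(- \frac{1}{8}\right)\right) - 88 = \left(-2254 + \frac{1}{4}\right) - 88 = - \frac{9015}{4} - 88 = - \frac{9367}{4}$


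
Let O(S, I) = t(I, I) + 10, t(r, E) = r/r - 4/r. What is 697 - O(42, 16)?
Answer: 2745/4 ≈ 686.25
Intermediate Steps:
t(r, E) = 1 - 4/r
O(S, I) = 10 + (-4 + I)/I (O(S, I) = (-4 + I)/I + 10 = 10 + (-4 + I)/I)
697 - O(42, 16) = 697 - (11 - 4/16) = 697 - (11 - 4*1/16) = 697 - (11 - ¼) = 697 - 1*43/4 = 697 - 43/4 = 2745/4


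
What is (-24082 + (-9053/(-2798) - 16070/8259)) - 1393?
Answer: -588663869083/23108682 ≈ -25474.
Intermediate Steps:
(-24082 + (-9053/(-2798) - 16070/8259)) - 1393 = (-24082 + (-9053*(-1/2798) - 16070*1/8259)) - 1393 = (-24082 + (9053/2798 - 16070/8259)) - 1393 = (-24082 + 29804867/23108682) - 1393 = -556473475057/23108682 - 1393 = -588663869083/23108682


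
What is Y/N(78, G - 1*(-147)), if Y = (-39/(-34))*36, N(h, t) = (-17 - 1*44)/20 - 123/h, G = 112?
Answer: -60840/6817 ≈ -8.9247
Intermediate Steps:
N(h, t) = -61/20 - 123/h (N(h, t) = (-17 - 44)*(1/20) - 123/h = -61*1/20 - 123/h = -61/20 - 123/h)
Y = 702/17 (Y = -1/34*(-39)*36 = (39/34)*36 = 702/17 ≈ 41.294)
Y/N(78, G - 1*(-147)) = 702/(17*(-61/20 - 123/78)) = 702/(17*(-61/20 - 123*1/78)) = 702/(17*(-61/20 - 41/26)) = 702/(17*(-1203/260)) = (702/17)*(-260/1203) = -60840/6817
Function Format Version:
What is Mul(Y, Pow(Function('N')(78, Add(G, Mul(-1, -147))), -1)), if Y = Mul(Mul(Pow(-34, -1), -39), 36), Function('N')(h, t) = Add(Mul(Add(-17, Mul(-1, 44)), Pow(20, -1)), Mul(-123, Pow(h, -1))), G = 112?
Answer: Rational(-60840, 6817) ≈ -8.9247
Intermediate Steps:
Function('N')(h, t) = Add(Rational(-61, 20), Mul(-123, Pow(h, -1))) (Function('N')(h, t) = Add(Mul(Add(-17, -44), Rational(1, 20)), Mul(-123, Pow(h, -1))) = Add(Mul(-61, Rational(1, 20)), Mul(-123, Pow(h, -1))) = Add(Rational(-61, 20), Mul(-123, Pow(h, -1))))
Y = Rational(702, 17) (Y = Mul(Mul(Rational(-1, 34), -39), 36) = Mul(Rational(39, 34), 36) = Rational(702, 17) ≈ 41.294)
Mul(Y, Pow(Function('N')(78, Add(G, Mul(-1, -147))), -1)) = Mul(Rational(702, 17), Pow(Add(Rational(-61, 20), Mul(-123, Pow(78, -1))), -1)) = Mul(Rational(702, 17), Pow(Add(Rational(-61, 20), Mul(-123, Rational(1, 78))), -1)) = Mul(Rational(702, 17), Pow(Add(Rational(-61, 20), Rational(-41, 26)), -1)) = Mul(Rational(702, 17), Pow(Rational(-1203, 260), -1)) = Mul(Rational(702, 17), Rational(-260, 1203)) = Rational(-60840, 6817)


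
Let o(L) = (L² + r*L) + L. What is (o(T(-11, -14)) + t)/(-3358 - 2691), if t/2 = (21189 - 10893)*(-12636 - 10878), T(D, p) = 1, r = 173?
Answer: 484200113/6049 ≈ 80046.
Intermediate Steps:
t = -484200288 (t = 2*((21189 - 10893)*(-12636 - 10878)) = 2*(10296*(-23514)) = 2*(-242100144) = -484200288)
o(L) = L² + 174*L (o(L) = (L² + 173*L) + L = L² + 174*L)
(o(T(-11, -14)) + t)/(-3358 - 2691) = (1*(174 + 1) - 484200288)/(-3358 - 2691) = (1*175 - 484200288)/(-6049) = (175 - 484200288)*(-1/6049) = -484200113*(-1/6049) = 484200113/6049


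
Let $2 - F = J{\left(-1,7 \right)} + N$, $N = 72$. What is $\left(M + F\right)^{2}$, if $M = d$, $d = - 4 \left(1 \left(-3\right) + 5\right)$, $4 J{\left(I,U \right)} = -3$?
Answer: $\frac{95481}{16} \approx 5967.6$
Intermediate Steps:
$J{\left(I,U \right)} = - \frac{3}{4}$ ($J{\left(I,U \right)} = \frac{1}{4} \left(-3\right) = - \frac{3}{4}$)
$d = -8$ ($d = - 4 \left(-3 + 5\right) = \left(-4\right) 2 = -8$)
$F = - \frac{277}{4}$ ($F = 2 - \left(- \frac{3}{4} + 72\right) = 2 - \frac{285}{4} = - \frac{277}{4} \approx -69.25$)
$M = -8$
$\left(M + F\right)^{2} = \left(-8 - \frac{277}{4}\right)^{2} = \left(- \frac{309}{4}\right)^{2} = \frac{95481}{16}$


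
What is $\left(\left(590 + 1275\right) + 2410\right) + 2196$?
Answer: $6471$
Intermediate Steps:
$\left(\left(590 + 1275\right) + 2410\right) + 2196 = \left(1865 + 2410\right) + 2196 = 4275 + 2196 = 6471$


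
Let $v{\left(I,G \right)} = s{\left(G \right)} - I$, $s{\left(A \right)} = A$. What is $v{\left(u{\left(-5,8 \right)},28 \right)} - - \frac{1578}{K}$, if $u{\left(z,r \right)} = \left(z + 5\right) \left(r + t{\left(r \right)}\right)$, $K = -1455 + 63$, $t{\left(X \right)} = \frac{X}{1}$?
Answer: $\frac{6233}{232} \approx 26.866$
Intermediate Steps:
$t{\left(X \right)} = X$ ($t{\left(X \right)} = X 1 = X$)
$K = -1392$
$u{\left(z,r \right)} = 2 r \left(5 + z\right)$ ($u{\left(z,r \right)} = \left(z + 5\right) \left(r + r\right) = \left(5 + z\right) 2 r = 2 r \left(5 + z\right)$)
$v{\left(I,G \right)} = G - I$
$v{\left(u{\left(-5,8 \right)},28 \right)} - - \frac{1578}{K} = \left(28 - 2 \cdot 8 \left(5 - 5\right)\right) - - \frac{1578}{-1392} = \left(28 - 2 \cdot 8 \cdot 0\right) - \left(-1578\right) \left(- \frac{1}{1392}\right) = \left(28 - 0\right) - \frac{263}{232} = \left(28 + 0\right) - \frac{263}{232} = 28 - \frac{263}{232} = \frac{6233}{232}$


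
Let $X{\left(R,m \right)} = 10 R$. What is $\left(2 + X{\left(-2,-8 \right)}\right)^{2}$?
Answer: $324$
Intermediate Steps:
$\left(2 + X{\left(-2,-8 \right)}\right)^{2} = \left(2 + 10 \left(-2\right)\right)^{2} = \left(2 - 20\right)^{2} = \left(-18\right)^{2} = 324$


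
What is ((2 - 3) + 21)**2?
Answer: 400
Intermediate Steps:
((2 - 3) + 21)**2 = (-1 + 21)**2 = 20**2 = 400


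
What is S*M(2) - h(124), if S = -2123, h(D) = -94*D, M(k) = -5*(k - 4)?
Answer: -9574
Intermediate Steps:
M(k) = 20 - 5*k (M(k) = -5*(-4 + k) = 20 - 5*k)
S*M(2) - h(124) = -2123*(20 - 5*2) - (-94)*124 = -2123*(20 - 10) - 1*(-11656) = -2123*10 + 11656 = -21230 + 11656 = -9574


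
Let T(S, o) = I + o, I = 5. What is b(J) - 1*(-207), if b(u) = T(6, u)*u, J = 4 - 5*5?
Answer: 543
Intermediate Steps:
T(S, o) = 5 + o
J = -21 (J = 4 - 25 = -21)
b(u) = u*(5 + u) (b(u) = (5 + u)*u = u*(5 + u))
b(J) - 1*(-207) = -21*(5 - 21) - 1*(-207) = -21*(-16) + 207 = 336 + 207 = 543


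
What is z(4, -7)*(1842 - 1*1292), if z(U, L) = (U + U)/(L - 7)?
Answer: -2200/7 ≈ -314.29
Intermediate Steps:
z(U, L) = 2*U/(-7 + L) (z(U, L) = (2*U)/(-7 + L) = 2*U/(-7 + L))
z(4, -7)*(1842 - 1*1292) = (2*4/(-7 - 7))*(1842 - 1*1292) = (2*4/(-14))*(1842 - 1292) = (2*4*(-1/14))*550 = -4/7*550 = -2200/7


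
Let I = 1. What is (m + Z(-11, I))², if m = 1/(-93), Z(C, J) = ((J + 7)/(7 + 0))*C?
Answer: 67092481/423801 ≈ 158.31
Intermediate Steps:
Z(C, J) = C*(1 + J/7) (Z(C, J) = ((7 + J)/7)*C = ((7 + J)*(⅐))*C = (1 + J/7)*C = C*(1 + J/7))
m = -1/93 ≈ -0.010753
(m + Z(-11, I))² = (-1/93 + (⅐)*(-11)*(7 + 1))² = (-1/93 + (⅐)*(-11)*8)² = (-1/93 - 88/7)² = (-8191/651)² = 67092481/423801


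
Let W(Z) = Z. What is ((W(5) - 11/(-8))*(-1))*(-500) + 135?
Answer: 6645/2 ≈ 3322.5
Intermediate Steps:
((W(5) - 11/(-8))*(-1))*(-500) + 135 = ((5 - 11/(-8))*(-1))*(-500) + 135 = ((5 - 11*(-⅛))*(-1))*(-500) + 135 = ((5 + 11/8)*(-1))*(-500) + 135 = ((51/8)*(-1))*(-500) + 135 = -51/8*(-500) + 135 = 6375/2 + 135 = 6645/2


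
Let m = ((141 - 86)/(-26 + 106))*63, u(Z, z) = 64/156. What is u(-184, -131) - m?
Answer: -26771/624 ≈ -42.902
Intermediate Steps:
u(Z, z) = 16/39 (u(Z, z) = 64*(1/156) = 16/39)
m = 693/16 (m = (55/80)*63 = (55*(1/80))*63 = (11/16)*63 = 693/16 ≈ 43.313)
u(-184, -131) - m = 16/39 - 1*693/16 = 16/39 - 693/16 = -26771/624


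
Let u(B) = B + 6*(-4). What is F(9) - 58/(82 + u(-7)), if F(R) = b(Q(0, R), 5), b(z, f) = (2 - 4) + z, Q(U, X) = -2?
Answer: -262/51 ≈ -5.1373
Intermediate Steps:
u(B) = -24 + B (u(B) = B - 24 = -24 + B)
b(z, f) = -2 + z
F(R) = -4 (F(R) = -2 - 2 = -4)
F(9) - 58/(82 + u(-7)) = -4 - 58/(82 + (-24 - 7)) = -4 - 58/(82 - 31) = -4 - 58/51 = -262/51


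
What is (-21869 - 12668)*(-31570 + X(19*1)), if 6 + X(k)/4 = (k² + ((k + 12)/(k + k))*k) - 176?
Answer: 1063463304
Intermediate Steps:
X(k) = -704 + 2*k + 4*k² (X(k) = -24 + 4*((k² + ((k + 12)/(k + k))*k) - 176) = -24 + 4*((k² + ((12 + k)/((2*k)))*k) - 176) = -24 + 4*((k² + ((12 + k)*(1/(2*k)))*k) - 176) = -24 + 4*((k² + ((12 + k)/(2*k))*k) - 176) = -24 + 4*((k² + (6 + k/2)) - 176) = -24 + 4*((6 + k² + k/2) - 176) = -24 + 4*(-170 + k² + k/2) = -24 + (-680 + 2*k + 4*k²) = -704 + 2*k + 4*k²)
(-21869 - 12668)*(-31570 + X(19*1)) = (-21869 - 12668)*(-31570 + (-704 + 2*(19*1) + 4*(19*1)²)) = -34537*(-31570 + (-704 + 2*19 + 4*19²)) = -34537*(-31570 + (-704 + 38 + 4*361)) = -34537*(-31570 + (-704 + 38 + 1444)) = -34537*(-31570 + 778) = -34537*(-30792) = 1063463304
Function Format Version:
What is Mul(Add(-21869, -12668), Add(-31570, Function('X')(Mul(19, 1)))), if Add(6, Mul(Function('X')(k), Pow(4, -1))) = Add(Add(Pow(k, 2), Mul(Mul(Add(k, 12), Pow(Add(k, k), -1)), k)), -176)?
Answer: 1063463304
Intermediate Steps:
Function('X')(k) = Add(-704, Mul(2, k), Mul(4, Pow(k, 2))) (Function('X')(k) = Add(-24, Mul(4, Add(Add(Pow(k, 2), Mul(Mul(Add(k, 12), Pow(Add(k, k), -1)), k)), -176))) = Add(-24, Mul(4, Add(Add(Pow(k, 2), Mul(Mul(Add(12, k), Pow(Mul(2, k), -1)), k)), -176))) = Add(-24, Mul(4, Add(Add(Pow(k, 2), Mul(Mul(Add(12, k), Mul(Rational(1, 2), Pow(k, -1))), k)), -176))) = Add(-24, Mul(4, Add(Add(Pow(k, 2), Mul(Mul(Rational(1, 2), Pow(k, -1), Add(12, k)), k)), -176))) = Add(-24, Mul(4, Add(Add(Pow(k, 2), Add(6, Mul(Rational(1, 2), k))), -176))) = Add(-24, Mul(4, Add(Add(6, Pow(k, 2), Mul(Rational(1, 2), k)), -176))) = Add(-24, Mul(4, Add(-170, Pow(k, 2), Mul(Rational(1, 2), k)))) = Add(-24, Add(-680, Mul(2, k), Mul(4, Pow(k, 2)))) = Add(-704, Mul(2, k), Mul(4, Pow(k, 2))))
Mul(Add(-21869, -12668), Add(-31570, Function('X')(Mul(19, 1)))) = Mul(Add(-21869, -12668), Add(-31570, Add(-704, Mul(2, Mul(19, 1)), Mul(4, Pow(Mul(19, 1), 2))))) = Mul(-34537, Add(-31570, Add(-704, Mul(2, 19), Mul(4, Pow(19, 2))))) = Mul(-34537, Add(-31570, Add(-704, 38, Mul(4, 361)))) = Mul(-34537, Add(-31570, Add(-704, 38, 1444))) = Mul(-34537, Add(-31570, 778)) = Mul(-34537, -30792) = 1063463304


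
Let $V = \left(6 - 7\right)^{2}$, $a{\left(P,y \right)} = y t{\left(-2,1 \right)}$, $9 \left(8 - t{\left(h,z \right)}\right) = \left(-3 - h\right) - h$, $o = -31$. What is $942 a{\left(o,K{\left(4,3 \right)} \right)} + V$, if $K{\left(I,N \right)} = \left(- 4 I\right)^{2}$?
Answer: $\frac{5707267}{3} \approx 1.9024 \cdot 10^{6}$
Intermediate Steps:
$t{\left(h,z \right)} = \frac{25}{3} + \frac{2 h}{9}$ ($t{\left(h,z \right)} = 8 - \frac{\left(-3 - h\right) - h}{9} = 8 - \frac{-3 - 2 h}{9} = 8 + \left(\frac{1}{3} + \frac{2 h}{9}\right) = \frac{25}{3} + \frac{2 h}{9}$)
$K{\left(I,N \right)} = 16 I^{2}$
$a{\left(P,y \right)} = \frac{71 y}{9}$ ($a{\left(P,y \right)} = y \left(\frac{25}{3} + \frac{2}{9} \left(-2\right)\right) = y \left(\frac{25}{3} - \frac{4}{9}\right) = y \frac{71}{9} = \frac{71 y}{9}$)
$V = 1$ ($V = \left(-1\right)^{2} = 1$)
$942 a{\left(o,K{\left(4,3 \right)} \right)} + V = 942 \frac{71 \cdot 16 \cdot 4^{2}}{9} + 1 = 942 \frac{71 \cdot 16 \cdot 16}{9} + 1 = 942 \cdot \frac{71}{9} \cdot 256 + 1 = 942 \cdot \frac{18176}{9} + 1 = \frac{5707264}{3} + 1 = \frac{5707267}{3}$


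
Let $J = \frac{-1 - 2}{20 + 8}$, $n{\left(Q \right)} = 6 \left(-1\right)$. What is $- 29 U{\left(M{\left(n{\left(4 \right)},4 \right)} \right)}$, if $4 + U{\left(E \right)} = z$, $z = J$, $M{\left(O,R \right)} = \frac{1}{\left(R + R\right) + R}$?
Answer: $\frac{3335}{28} \approx 119.11$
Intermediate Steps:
$n{\left(Q \right)} = -6$
$M{\left(O,R \right)} = \frac{1}{3 R}$ ($M{\left(O,R \right)} = \frac{1}{2 R + R} = \frac{1}{3 R}$)
$J = - \frac{3}{28} \approx -0.10714$
$z = - \frac{3}{28} \approx -0.10714$
$U{\left(E \right)} = - \frac{115}{28}$ ($U{\left(E \right)} = -4 - \frac{3}{28} = - \frac{115}{28}$)
$- 29 U{\left(M{\left(n{\left(4 \right)},4 \right)} \right)} = \left(-29\right) \left(- \frac{115}{28}\right) = \frac{3335}{28}$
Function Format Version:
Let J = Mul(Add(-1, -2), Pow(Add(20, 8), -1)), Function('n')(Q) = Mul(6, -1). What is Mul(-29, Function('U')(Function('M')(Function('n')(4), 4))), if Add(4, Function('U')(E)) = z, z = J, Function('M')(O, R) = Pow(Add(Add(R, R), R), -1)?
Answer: Rational(3335, 28) ≈ 119.11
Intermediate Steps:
Function('n')(Q) = -6
Function('M')(O, R) = Mul(Rational(1, 3), Pow(R, -1)) (Function('M')(O, R) = Pow(Add(Mul(2, R), R), -1) = Pow(Mul(3, R), -1) = Mul(Rational(1, 3), Pow(R, -1)))
J = Rational(-3, 28) (J = Mul(-3, Pow(28, -1)) = Mul(-3, Rational(1, 28)) = Rational(-3, 28) ≈ -0.10714)
z = Rational(-3, 28) ≈ -0.10714
Function('U')(E) = Rational(-115, 28) (Function('U')(E) = Add(-4, Rational(-3, 28)) = Rational(-115, 28))
Mul(-29, Function('U')(Function('M')(Function('n')(4), 4))) = Mul(-29, Rational(-115, 28)) = Rational(3335, 28)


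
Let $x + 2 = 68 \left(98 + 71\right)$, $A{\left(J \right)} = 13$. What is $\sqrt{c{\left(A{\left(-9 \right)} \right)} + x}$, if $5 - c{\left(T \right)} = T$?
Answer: $\sqrt{11482} \approx 107.15$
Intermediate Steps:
$c{\left(T \right)} = 5 - T$
$x = 11490$ ($x = -2 + 68 \left(98 + 71\right) = -2 + 68 \cdot 169 = -2 + 11492 = 11490$)
$\sqrt{c{\left(A{\left(-9 \right)} \right)} + x} = \sqrt{\left(5 - 13\right) + 11490} = \sqrt{-8 + 11490} = \sqrt{11482}$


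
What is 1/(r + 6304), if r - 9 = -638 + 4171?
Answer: 1/9846 ≈ 0.00010156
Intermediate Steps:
r = 3542 (r = 9 + (-638 + 4171) = 9 + 3533 = 3542)
1/(r + 6304) = 1/(3542 + 6304) = 1/9846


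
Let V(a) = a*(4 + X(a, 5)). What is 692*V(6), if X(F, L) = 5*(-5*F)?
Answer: -606192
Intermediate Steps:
X(F, L) = -25*F
V(a) = a*(4 - 25*a)
692*V(6) = 692*(6*(4 - 25*6)) = 692*(6*(4 - 150)) = 692*(6*(-146)) = 692*(-876) = -606192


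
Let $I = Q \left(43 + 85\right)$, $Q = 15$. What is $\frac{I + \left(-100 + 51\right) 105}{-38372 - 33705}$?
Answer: $\frac{3225}{72077} \approx 0.044744$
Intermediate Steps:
$I = 1920$ ($I = 15 \left(43 + 85\right) = 15 \cdot 128 = 1920$)
$\frac{I + \left(-100 + 51\right) 105}{-38372 - 33705} = \frac{1920 + \left(-100 + 51\right) 105}{-38372 - 33705} = \frac{1920 - 5145}{-72077} = \left(1920 - 5145\right) \left(- \frac{1}{72077}\right) = \left(-3225\right) \left(- \frac{1}{72077}\right) = \frac{3225}{72077}$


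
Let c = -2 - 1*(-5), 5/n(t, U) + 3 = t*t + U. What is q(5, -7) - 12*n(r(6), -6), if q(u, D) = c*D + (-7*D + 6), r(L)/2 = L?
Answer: 302/9 ≈ 33.556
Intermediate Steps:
r(L) = 2*L
n(t, U) = 5/(-3 + U + t²) (n(t, U) = 5/(-3 + (t*t + U)) = 5/(-3 + (t² + U)) = 5/(-3 + (U + t²)) = 5/(-3 + U + t²))
c = 3 (c = -2 + 5 = 3)
q(u, D) = 6 - 4*D (q(u, D) = 3*D + (-7*D + 6) = 3*D + (6 - 7*D) = 6 - 4*D)
q(5, -7) - 12*n(r(6), -6) = (6 - 4*(-7)) - 60/(-3 - 6 + (2*6)²) = (6 + 28) - 60/(-3 - 6 + 12²) = 34 - 60/(-3 - 6 + 144) = 34 - 60/135 = 34 - 12*1/27 = 34 - 4/9 = 302/9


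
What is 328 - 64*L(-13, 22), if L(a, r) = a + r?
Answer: -248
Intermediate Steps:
328 - 64*L(-13, 22) = 328 - 64*(-13 + 22) = 328 - 64*9 = 328 - 576 = -248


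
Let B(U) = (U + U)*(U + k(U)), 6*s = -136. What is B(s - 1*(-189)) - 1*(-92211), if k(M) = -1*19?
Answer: 1271015/9 ≈ 1.4122e+5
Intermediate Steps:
s = -68/3 (s = (⅙)*(-136) = -68/3 ≈ -22.667)
k(M) = -19
B(U) = 2*U*(-19 + U) (B(U) = (U + U)*(U - 19) = (2*U)*(-19 + U) = 2*U*(-19 + U))
B(s - 1*(-189)) - 1*(-92211) = 2*(-68/3 - 1*(-189))*(-19 + (-68/3 - 1*(-189))) - 1*(-92211) = 2*(-68/3 + 189)*(-19 + (-68/3 + 189)) + 92211 = 2*(499/3)*(-19 + 499/3) + 92211 = 2*(499/3)*(442/3) + 92211 = 441116/9 + 92211 = 1271015/9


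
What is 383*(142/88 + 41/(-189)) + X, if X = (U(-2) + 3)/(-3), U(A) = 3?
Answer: 4431913/8316 ≈ 532.94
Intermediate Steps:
X = -2 (X = (3 + 3)/(-3) = 6*(-⅓) = -2)
383*(142/88 + 41/(-189)) + X = 383*(142/88 + 41/(-189)) - 2 = 383*(142*(1/88) + 41*(-1/189)) - 2 = 383*(71/44 - 41/189) - 2 = 383*(11615/8316) - 2 = 4448545/8316 - 2 = 4431913/8316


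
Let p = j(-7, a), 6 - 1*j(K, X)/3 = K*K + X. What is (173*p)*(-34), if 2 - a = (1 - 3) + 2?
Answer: 794070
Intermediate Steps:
a = 2 (a = 2 - ((1 - 3) + 2) = 2 - (-2 + 2) = 2 - 1*0 = 2 + 0 = 2)
j(K, X) = 18 - 3*X - 3*K² (j(K, X) = 18 - 3*(K*K + X) = 18 - 3*(K² + X) = 18 - 3*(X + K²) = 18 + (-3*X - 3*K²) = 18 - 3*X - 3*K²)
p = -135 (p = 18 - 3*2 - 3*(-7)² = 18 - 6 - 3*49 = 18 - 6 - 147 = -135)
(173*p)*(-34) = (173*(-135))*(-34) = -23355*(-34) = 794070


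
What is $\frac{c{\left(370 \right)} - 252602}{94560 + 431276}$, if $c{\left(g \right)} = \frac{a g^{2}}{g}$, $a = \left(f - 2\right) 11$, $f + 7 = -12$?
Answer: $- \frac{84518}{131459} \approx -0.64292$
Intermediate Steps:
$f = -19$ ($f = -7 - 12 = -19$)
$a = -231$ ($a = \left(-19 - 2\right) 11 = \left(-21\right) 11 = -231$)
$c{\left(g \right)} = - 231 g$ ($c{\left(g \right)} = \frac{\left(-231\right) g^{2}}{g} = - 231 g$)
$\frac{c{\left(370 \right)} - 252602}{94560 + 431276} = \frac{\left(-231\right) 370 - 252602}{94560 + 431276} = \frac{-85470 - 252602}{525836} = \left(-338072\right) \frac{1}{525836} = - \frac{84518}{131459}$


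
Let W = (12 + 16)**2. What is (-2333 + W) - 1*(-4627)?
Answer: 3078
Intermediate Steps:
W = 784 (W = 28**2 = 784)
(-2333 + W) - 1*(-4627) = (-2333 + 784) - 1*(-4627) = -1549 + 4627 = 3078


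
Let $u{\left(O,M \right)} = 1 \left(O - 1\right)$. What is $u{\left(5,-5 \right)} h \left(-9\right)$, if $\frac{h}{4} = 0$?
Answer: $0$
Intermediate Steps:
$h = 0$ ($h = 4 \cdot 0 = 0$)
$u{\left(O,M \right)} = -1 + O$ ($u{\left(O,M \right)} = 1 \left(-1 + O\right) = -1 + O$)
$u{\left(5,-5 \right)} h \left(-9\right) = \left(-1 + 5\right) 0 \left(-9\right) = 4 \cdot 0 \left(-9\right) = 0 \left(-9\right) = 0$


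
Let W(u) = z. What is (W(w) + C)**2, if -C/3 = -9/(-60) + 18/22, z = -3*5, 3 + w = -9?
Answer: 15515721/48400 ≈ 320.57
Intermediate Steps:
w = -12 (w = -3 - 9 = -12)
z = -15
W(u) = -15
C = -639/220 (C = -3*(-9/(-60) + 18/22) = -3*(-9*(-1/60) + 18*(1/22)) = -3*(3/20 + 9/11) = -3*213/220 = -639/220 ≈ -2.9045)
(W(w) + C)**2 = (-15 - 639/220)**2 = (-3939/220)**2 = 15515721/48400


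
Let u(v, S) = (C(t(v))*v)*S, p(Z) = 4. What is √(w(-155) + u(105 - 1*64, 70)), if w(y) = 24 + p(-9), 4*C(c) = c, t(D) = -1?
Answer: I*√2758/2 ≈ 26.258*I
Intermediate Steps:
C(c) = c/4
w(y) = 28 (w(y) = 24 + 4 = 28)
u(v, S) = -S*v/4 (u(v, S) = (((¼)*(-1))*v)*S = (-v/4)*S = -S*v/4)
√(w(-155) + u(105 - 1*64, 70)) = √(28 - ¼*70*(105 - 1*64)) = √(28 - ¼*70*(105 - 64)) = √(28 - ¼*70*41) = √(28 - 1435/2) = √(-1379/2) = I*√2758/2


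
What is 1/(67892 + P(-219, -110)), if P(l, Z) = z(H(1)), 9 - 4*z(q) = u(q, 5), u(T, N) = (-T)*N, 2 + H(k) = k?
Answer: 1/67893 ≈ 1.4729e-5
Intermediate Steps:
H(k) = -2 + k
u(T, N) = -N*T
z(q) = 9/4 + 5*q/4 (z(q) = 9/4 - (-1)*5*q/4 = 9/4 - (-5)*q/4 = 9/4 + 5*q/4)
P(l, Z) = 1 (P(l, Z) = 9/4 + 5*(-2 + 1)/4 = 9/4 + (5/4)*(-1) = 9/4 - 5/4 = 1)
1/(67892 + P(-219, -110)) = 1/(67892 + 1) = 1/67893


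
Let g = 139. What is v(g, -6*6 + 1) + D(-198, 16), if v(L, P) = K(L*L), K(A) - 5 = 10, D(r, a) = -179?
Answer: -164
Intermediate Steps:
K(A) = 15 (K(A) = 5 + 10 = 15)
v(L, P) = 15
v(g, -6*6 + 1) + D(-198, 16) = 15 - 179 = -164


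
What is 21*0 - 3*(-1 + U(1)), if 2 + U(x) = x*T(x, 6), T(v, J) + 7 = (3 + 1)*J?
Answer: -42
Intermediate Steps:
T(v, J) = -7 + 4*J (T(v, J) = -7 + (3 + 1)*J = -7 + 4*J)
U(x) = -2 + 17*x (U(x) = -2 + x*(-7 + 4*6) = -2 + x*(-7 + 24) = -2 + x*17 = -2 + 17*x)
21*0 - 3*(-1 + U(1)) = 21*0 - 3*(-1 + (-2 + 17*1)) = 0 - 3*(-1 + (-2 + 17)) = 0 - 3*(-1 + 15) = 0 - 3*14 = 0 - 42 = -42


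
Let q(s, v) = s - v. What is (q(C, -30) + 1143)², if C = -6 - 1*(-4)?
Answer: 1371241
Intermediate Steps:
C = -2 (C = -6 + 4 = -2)
(q(C, -30) + 1143)² = ((-2 - 1*(-30)) + 1143)² = ((-2 + 30) + 1143)² = (28 + 1143)² = 1171² = 1371241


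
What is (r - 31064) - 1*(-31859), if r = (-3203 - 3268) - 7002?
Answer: -12678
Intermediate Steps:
r = -13473 (r = -6471 - 7002 = -13473)
(r - 31064) - 1*(-31859) = (-13473 - 31064) - 1*(-31859) = -44537 + 31859 = -12678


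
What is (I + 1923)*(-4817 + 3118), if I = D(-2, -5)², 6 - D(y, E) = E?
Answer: -3472756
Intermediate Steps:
D(y, E) = 6 - E
I = 121 (I = (6 - 1*(-5))² = (6 + 5)² = 11² = 121)
(I + 1923)*(-4817 + 3118) = (121 + 1923)*(-4817 + 3118) = 2044*(-1699) = -3472756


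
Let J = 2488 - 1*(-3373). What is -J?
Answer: -5861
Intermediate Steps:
J = 5861 (J = 2488 + 3373 = 5861)
-J = -1*5861 = -5861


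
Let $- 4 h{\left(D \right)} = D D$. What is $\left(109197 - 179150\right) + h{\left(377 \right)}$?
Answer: $- \frac{421941}{4} \approx -1.0549 \cdot 10^{5}$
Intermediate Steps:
$h{\left(D \right)} = - \frac{D^{2}}{4}$ ($h{\left(D \right)} = - \frac{D D}{4} = - \frac{D^{2}}{4}$)
$\left(109197 - 179150\right) + h{\left(377 \right)} = \left(109197 - 179150\right) - \frac{377^{2}}{4} = -69953 - \frac{142129}{4} = - \frac{421941}{4}$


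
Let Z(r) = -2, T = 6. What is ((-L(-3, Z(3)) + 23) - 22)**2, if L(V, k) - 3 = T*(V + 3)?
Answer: 4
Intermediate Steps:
L(V, k) = 21 + 6*V (L(V, k) = 3 + 6*(V + 3) = 3 + 6*(3 + V) = 3 + (18 + 6*V) = 21 + 6*V)
((-L(-3, Z(3)) + 23) - 22)**2 = ((-(21 + 6*(-3)) + 23) - 22)**2 = ((-(21 - 18) + 23) - 22)**2 = ((-1*3 + 23) - 22)**2 = ((-3 + 23) - 22)**2 = (20 - 22)**2 = (-2)**2 = 4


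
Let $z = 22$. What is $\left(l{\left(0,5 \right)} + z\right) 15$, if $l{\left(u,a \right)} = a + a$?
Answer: $480$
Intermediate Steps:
$l{\left(u,a \right)} = 2 a$
$\left(l{\left(0,5 \right)} + z\right) 15 = \left(2 \cdot 5 + 22\right) 15 = \left(10 + 22\right) 15 = 32 \cdot 15 = 480$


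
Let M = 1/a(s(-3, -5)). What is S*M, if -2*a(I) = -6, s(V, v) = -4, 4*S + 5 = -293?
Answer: -149/6 ≈ -24.833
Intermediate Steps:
S = -149/2 (S = -5/4 + (¼)*(-293) = -5/4 - 293/4 = -149/2 ≈ -74.500)
a(I) = 3 (a(I) = -½*(-6) = 3)
M = ⅓ (M = 1/3 = ⅓ ≈ 0.33333)
S*M = -149/2*⅓ = -149/6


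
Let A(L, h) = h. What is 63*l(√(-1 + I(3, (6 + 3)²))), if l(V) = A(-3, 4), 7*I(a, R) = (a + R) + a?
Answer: 252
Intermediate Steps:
I(a, R) = R/7 + 2*a/7 (I(a, R) = ((a + R) + a)/7 = ((R + a) + a)/7 = (R + 2*a)/7 = R/7 + 2*a/7)
l(V) = 4
63*l(√(-1 + I(3, (6 + 3)²))) = 63*4 = 252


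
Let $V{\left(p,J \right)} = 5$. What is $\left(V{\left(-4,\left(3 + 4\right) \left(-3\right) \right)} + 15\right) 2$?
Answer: $40$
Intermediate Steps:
$\left(V{\left(-4,\left(3 + 4\right) \left(-3\right) \right)} + 15\right) 2 = \left(5 + 15\right) 2 = 20 \cdot 2 = 40$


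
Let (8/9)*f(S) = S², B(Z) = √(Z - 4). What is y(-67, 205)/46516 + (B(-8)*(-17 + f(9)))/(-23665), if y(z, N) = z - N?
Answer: -68/11629 - 593*I*√3/94660 ≈ -0.0058474 - 0.01085*I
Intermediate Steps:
B(Z) = √(-4 + Z)
f(S) = 9*S²/8
y(-67, 205)/46516 + (B(-8)*(-17 + f(9)))/(-23665) = (-67 - 1*205)/46516 + (√(-4 - 8)*(-17 + (9/8)*9²))/(-23665) = (-67 - 205)*(1/46516) + (√(-12)*(-17 + (9/8)*81))*(-1/23665) = -272*1/46516 + ((2*I*√3)*(-17 + 729/8))*(-1/23665) = -68/11629 + ((2*I*√3)*(593/8))*(-1/23665) = -68/11629 + (593*I*√3/4)*(-1/23665) = -68/11629 - 593*I*√3/94660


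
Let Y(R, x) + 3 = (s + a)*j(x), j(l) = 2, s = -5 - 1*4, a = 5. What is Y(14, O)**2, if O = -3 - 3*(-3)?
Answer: 121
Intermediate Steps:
O = 6 (O = -3 + 9 = 6)
s = -9 (s = -5 - 4 = -9)
Y(R, x) = -11 (Y(R, x) = -3 + (-9 + 5)*2 = -3 - 4*2 = -3 - 8 = -11)
Y(14, O)**2 = (-11)**2 = 121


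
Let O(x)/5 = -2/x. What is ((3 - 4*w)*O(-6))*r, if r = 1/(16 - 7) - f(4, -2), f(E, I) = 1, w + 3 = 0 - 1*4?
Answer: -1240/27 ≈ -45.926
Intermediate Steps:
w = -7 (w = -3 + (0 - 1*4) = -3 + (0 - 4) = -3 - 4 = -7)
O(x) = -10/x (O(x) = 5*(-2/x) = -10/x)
r = -8/9 (r = 1/(16 - 7) - 1*1 = 1/9 - 1 = ⅑ - 1 = -8/9 ≈ -0.88889)
((3 - 4*w)*O(-6))*r = ((3 - 4*(-7))*(-10/(-6)))*(-8/9) = ((3 + 28)*(-10*(-⅙)))*(-8/9) = (31*(5/3))*(-8/9) = (155/3)*(-8/9) = -1240/27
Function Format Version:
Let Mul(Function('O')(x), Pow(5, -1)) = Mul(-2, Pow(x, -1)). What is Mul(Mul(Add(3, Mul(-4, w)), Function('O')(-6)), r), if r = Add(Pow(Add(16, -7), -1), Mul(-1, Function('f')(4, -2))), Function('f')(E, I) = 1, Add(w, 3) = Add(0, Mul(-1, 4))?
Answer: Rational(-1240, 27) ≈ -45.926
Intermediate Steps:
w = -7 (w = Add(-3, Add(0, Mul(-1, 4))) = Add(-3, Add(0, -4)) = Add(-3, -4) = -7)
Function('O')(x) = Mul(-10, Pow(x, -1)) (Function('O')(x) = Mul(5, Mul(-2, Pow(x, -1))) = Mul(-10, Pow(x, -1)))
r = Rational(-8, 9) (r = Add(Pow(Add(16, -7), -1), Mul(-1, 1)) = Add(Pow(9, -1), -1) = Add(Rational(1, 9), -1) = Rational(-8, 9) ≈ -0.88889)
Mul(Mul(Add(3, Mul(-4, w)), Function('O')(-6)), r) = Mul(Mul(Add(3, Mul(-4, -7)), Mul(-10, Pow(-6, -1))), Rational(-8, 9)) = Mul(Mul(Add(3, 28), Mul(-10, Rational(-1, 6))), Rational(-8, 9)) = Mul(Mul(31, Rational(5, 3)), Rational(-8, 9)) = Mul(Rational(155, 3), Rational(-8, 9)) = Rational(-1240, 27)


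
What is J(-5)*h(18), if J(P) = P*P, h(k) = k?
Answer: 450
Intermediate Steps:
J(P) = P**2
J(-5)*h(18) = (-5)**2*18 = 25*18 = 450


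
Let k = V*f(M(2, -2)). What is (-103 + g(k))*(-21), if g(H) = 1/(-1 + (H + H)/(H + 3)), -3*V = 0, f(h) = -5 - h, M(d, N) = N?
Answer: 2184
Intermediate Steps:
V = 0 (V = -⅓*0 = 0)
k = 0 (k = 0*(-5 - 1*(-2)) = 0*(-5 + 2) = 0*(-3) = 0)
g(H) = 1/(-1 + 2*H/(3 + H)) (g(H) = 1/(-1 + (2*H)/(3 + H)) = 1/(-1 + 2*H/(3 + H)))
(-103 + g(k))*(-21) = (-103 + (3 + 0)/(-3 + 0))*(-21) = (-103 + 3/(-3))*(-21) = (-103 - ⅓*3)*(-21) = (-103 - 1)*(-21) = -104*(-21) = 2184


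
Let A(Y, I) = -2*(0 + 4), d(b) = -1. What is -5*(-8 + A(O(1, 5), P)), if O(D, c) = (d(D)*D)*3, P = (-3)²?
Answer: 80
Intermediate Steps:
P = 9
O(D, c) = -3*D (O(D, c) = -D*3 = -3*D)
A(Y, I) = -8 (A(Y, I) = -2*4 = -8)
-5*(-8 + A(O(1, 5), P)) = -5*(-8 - 8) = -5*(-16) = 80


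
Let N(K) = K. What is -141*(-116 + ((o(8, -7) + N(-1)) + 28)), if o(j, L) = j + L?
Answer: 12408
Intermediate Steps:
o(j, L) = L + j
-141*(-116 + ((o(8, -7) + N(-1)) + 28)) = -141*(-116 + (((-7 + 8) - 1) + 28)) = -141*(-116 + ((1 - 1) + 28)) = -141*(-116 + (0 + 28)) = -141*(-116 + 28) = -141*(-88) = 12408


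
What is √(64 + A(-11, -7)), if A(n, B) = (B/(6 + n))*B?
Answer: √1355/5 ≈ 7.3621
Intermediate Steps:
A(n, B) = B²/(6 + n) (A(n, B) = (B/(6 + n))*B = B²/(6 + n))
√(64 + A(-11, -7)) = √(64 + (-7)²/(6 - 11)) = √(64 + 49/(-5)) = √(64 + 49*(-⅕)) = √(64 - 49/5) = √(271/5) = √1355/5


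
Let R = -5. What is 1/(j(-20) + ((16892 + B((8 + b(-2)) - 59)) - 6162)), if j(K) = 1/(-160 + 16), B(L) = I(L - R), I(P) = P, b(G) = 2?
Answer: 144/1538783 ≈ 9.3580e-5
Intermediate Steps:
B(L) = 5 + L (B(L) = L - 1*(-5) = L + 5 = 5 + L)
j(K) = -1/144 (j(K) = 1/(-144) = -1/144)
1/(j(-20) + ((16892 + B((8 + b(-2)) - 59)) - 6162)) = 1/(-1/144 + ((16892 + (5 + ((8 + 2) - 59))) - 6162)) = 1/(-1/144 + ((16892 + (5 + (10 - 59))) - 6162)) = 1/(-1/144 + ((16892 + (5 - 49)) - 6162)) = 1/(-1/144 + ((16892 - 44) - 6162)) = 1/(-1/144 + (16848 - 6162)) = 1/(-1/144 + 10686) = 1/(1538783/144) = 144/1538783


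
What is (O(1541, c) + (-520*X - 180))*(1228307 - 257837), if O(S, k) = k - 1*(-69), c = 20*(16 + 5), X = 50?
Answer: -24932344770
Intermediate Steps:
c = 420 (c = 20*21 = 420)
O(S, k) = 69 + k (O(S, k) = k + 69 = 69 + k)
(O(1541, c) + (-520*X - 180))*(1228307 - 257837) = ((69 + 420) + (-520*50 - 180))*(1228307 - 257837) = (489 + (-26000 - 180))*970470 = (489 - 26180)*970470 = -25691*970470 = -24932344770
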